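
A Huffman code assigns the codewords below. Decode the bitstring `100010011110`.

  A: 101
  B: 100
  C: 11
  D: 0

BDBCCD

Read left to right; each codeword is recognised as soon as it completes (prefix code):
  100→B | 0→D | 100→B | 11→C | 11→C | 0→D
Decoded message: BDBCCD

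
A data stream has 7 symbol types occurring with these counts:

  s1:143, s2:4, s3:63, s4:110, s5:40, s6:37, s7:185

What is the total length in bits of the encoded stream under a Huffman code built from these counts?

Merge the two smallest weights repeatedly:
combine s2(4), s6(37) → 41
combine s5(40), 41 → 81
combine s3(63), 81 → 144
combine s4(110), s1(143) → 253
combine 144, s7(185) → 329
combine 253, 329 → 582
Total encoded bits = sum of merged weights = 41 + 81 + 144 + 253 + 329 + 582 = 1430.

1430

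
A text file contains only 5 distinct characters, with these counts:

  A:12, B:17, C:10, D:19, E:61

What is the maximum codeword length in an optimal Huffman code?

3

Merge the two lowest-weight nodes at each step:
C(10) + A(12) → 22
B(17) + D(19) → 36
22 + 36 → 58
58 + E(61) → 119
The first pair merged (C, A) ends up deepest, at depth 3.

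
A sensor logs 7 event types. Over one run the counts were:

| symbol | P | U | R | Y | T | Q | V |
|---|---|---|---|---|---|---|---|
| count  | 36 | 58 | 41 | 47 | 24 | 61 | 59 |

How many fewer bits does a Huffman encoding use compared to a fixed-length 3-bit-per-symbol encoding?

Fixed-length: 3 bits × 326 symbols = 978 bits.
Huffman merges:
T(24) + P(36) → 60
R(41) + Y(47) → 88
U(58) + V(59) → 117
60 + Q(61) → 121
88 + 117 → 205
121 + 205 → 326
Huffman total = 60 + 88 + 117 + 121 + 205 + 326 = 917 bits.
Saving = 978 − 917 = 61 bits.

61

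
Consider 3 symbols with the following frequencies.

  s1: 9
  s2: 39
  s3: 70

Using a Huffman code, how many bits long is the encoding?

Merge the two smallest weights repeatedly:
merge s1(9) and s2(39): 48
merge 48 and s3(70): 118
Total encoded bits = sum of merged weights = 48 + 118 = 166.

166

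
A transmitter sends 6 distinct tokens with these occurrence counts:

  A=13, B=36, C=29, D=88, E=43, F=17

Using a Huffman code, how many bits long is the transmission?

Merge the two smallest weights repeatedly:
merge A(13) and F(17): 30
merge C(29) and 30: 59
merge B(36) and E(43): 79
merge 59 and 79: 138
merge D(88) and 138: 226
The encoded length is the sum of every internal node's weight: 30 + 59 + 79 + 138 + 226 = 532 bits.

532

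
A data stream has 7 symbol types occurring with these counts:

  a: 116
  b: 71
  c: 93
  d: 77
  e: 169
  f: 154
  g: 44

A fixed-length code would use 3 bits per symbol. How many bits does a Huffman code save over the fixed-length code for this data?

Fixed-length: 3 bits × 724 symbols = 2172 bits.
Huffman merges:
g(44) + b(71) → 115
d(77) + c(93) → 170
115 + a(116) → 231
f(154) + e(169) → 323
170 + 231 → 401
323 + 401 → 724
Huffman total = 115 + 170 + 231 + 323 + 401 + 724 = 1964 bits.
Saving = 2172 − 1964 = 208 bits.

208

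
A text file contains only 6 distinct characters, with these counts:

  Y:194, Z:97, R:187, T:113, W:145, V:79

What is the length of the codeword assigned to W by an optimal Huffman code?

Repeatedly merge the two smallest:
V(79) + Z(97) → 176
T(113) + W(145) → 258
176 + R(187) → 363
Y(194) + 258 → 452
363 + 452 → 815
W's leaf is at depth 3, giving a 3-bit codeword.

3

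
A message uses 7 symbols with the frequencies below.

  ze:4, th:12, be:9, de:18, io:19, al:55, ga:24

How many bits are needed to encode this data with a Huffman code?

Build the Huffman tree bottom-up:
ze(4) + be(9) → 13
th(12) + 13 → 25
de(18) + io(19) → 37
ga(24) + 25 → 49
37 + 49 → 86
al(55) + 86 → 141
Total encoded bits = sum of merged weights = 13 + 25 + 37 + 49 + 86 + 141 = 351.

351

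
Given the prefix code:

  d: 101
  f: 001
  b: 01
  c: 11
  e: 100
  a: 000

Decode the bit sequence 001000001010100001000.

fafbbaba

Read left to right; each codeword is recognised as soon as it completes (prefix code):
  001→f | 000→a | 001→f | 01→b | 01→b | 000→a | 01→b | 000→a
Decoded message: fafbbaba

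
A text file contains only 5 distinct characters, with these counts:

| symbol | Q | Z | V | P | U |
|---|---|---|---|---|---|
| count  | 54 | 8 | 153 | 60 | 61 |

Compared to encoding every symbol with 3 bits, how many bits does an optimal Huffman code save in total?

Fixed-length: 3 bits × 336 symbols = 1008 bits.
Huffman merges:
combine Z(8), Q(54) → 62
combine P(60), U(61) → 121
combine 62, 121 → 183
combine V(153), 183 → 336
Huffman total = 62 + 121 + 183 + 336 = 702 bits.
Saving = 1008 − 702 = 306 bits.

306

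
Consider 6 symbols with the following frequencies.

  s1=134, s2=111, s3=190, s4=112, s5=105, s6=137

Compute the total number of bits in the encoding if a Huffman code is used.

Build the Huffman tree bottom-up:
combine s5(105), s2(111) → 216
combine s4(112), s1(134) → 246
combine s6(137), s3(190) → 327
combine 216, 246 → 462
combine 327, 462 → 789
The encoded length is the sum of every internal node's weight: 216 + 246 + 327 + 462 + 789 = 2040 bits.

2040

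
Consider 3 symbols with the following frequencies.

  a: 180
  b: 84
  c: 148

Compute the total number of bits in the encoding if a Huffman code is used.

644

Greedily combine the two least-frequent nodes:
merge b(84) and c(148): 232
merge a(180) and 232: 412
The encoded length is the sum of every internal node's weight: 232 + 412 = 644 bits.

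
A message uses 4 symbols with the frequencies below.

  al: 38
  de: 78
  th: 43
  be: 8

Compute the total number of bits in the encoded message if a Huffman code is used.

302

Greedily combine the two least-frequent nodes:
combine be(8), al(38) → 46
combine th(43), 46 → 89
combine de(78), 89 → 167
Each symbol's bit-cost is frequency × depth; summing gives 302 bits (equivalently 46 + 89 + 167).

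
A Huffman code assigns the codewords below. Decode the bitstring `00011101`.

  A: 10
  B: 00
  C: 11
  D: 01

Read left to right; each codeword is recognised as soon as it completes (prefix code):
  00→B | 01→D | 11→C | 01→D
Decoded message: BDCD

BDCD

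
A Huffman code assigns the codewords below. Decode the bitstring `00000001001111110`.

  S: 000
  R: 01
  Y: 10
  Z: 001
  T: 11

SSRZTTY

Read left to right; each codeword is recognised as soon as it completes (prefix code):
  000→S | 000→S | 01→R | 001→Z | 11→T | 11→T | 10→Y
Decoded message: SSRZTTY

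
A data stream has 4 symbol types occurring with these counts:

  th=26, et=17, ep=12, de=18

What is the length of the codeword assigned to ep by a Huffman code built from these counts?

2

Huffman merges, smallest pair first:
combine ep(12), et(17) → 29
combine de(18), th(26) → 44
combine 29, 44 → 73
ep's leaf is at depth 2, giving a 2-bit codeword.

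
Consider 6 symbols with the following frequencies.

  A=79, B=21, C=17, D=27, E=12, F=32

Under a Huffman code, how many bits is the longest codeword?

4

Merge the two lowest-weight nodes at each step:
combine E(12), C(17) → 29
combine B(21), D(27) → 48
combine 29, F(32) → 61
combine 48, 61 → 109
combine A(79), 109 → 188
Maximum depth reached is 4.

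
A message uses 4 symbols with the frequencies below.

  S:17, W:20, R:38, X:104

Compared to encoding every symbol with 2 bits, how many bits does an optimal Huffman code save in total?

67

Fixed-length: 2 bits × 179 symbols = 358 bits.
Huffman merges:
S(17) + W(20) → 37
37 + R(38) → 75
75 + X(104) → 179
Huffman total = 37 + 75 + 179 = 291 bits.
Saving = 358 − 291 = 67 bits.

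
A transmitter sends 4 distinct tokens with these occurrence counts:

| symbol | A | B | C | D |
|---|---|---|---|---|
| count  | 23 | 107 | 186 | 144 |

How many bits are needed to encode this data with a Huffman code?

Merge the two smallest weights repeatedly:
A(23) + B(107) → 130
130 + D(144) → 274
C(186) + 274 → 460
Each symbol's bit-cost is frequency × depth; summing gives 864 bits (equivalently 130 + 274 + 460).

864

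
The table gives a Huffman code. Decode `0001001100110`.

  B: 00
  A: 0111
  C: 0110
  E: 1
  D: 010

Read left to right; each codeword is recognised as soon as it completes (prefix code):
  00→B | 010→D | 0110→C | 0110→C
Decoded message: BDCC

BDCC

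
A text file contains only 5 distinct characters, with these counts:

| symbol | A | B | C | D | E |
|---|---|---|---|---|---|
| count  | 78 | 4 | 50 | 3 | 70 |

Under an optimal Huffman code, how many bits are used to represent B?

4

Repeatedly merge the two smallest:
D(3) + B(4) → 7
7 + C(50) → 57
57 + E(70) → 127
A(78) + 127 → 205
B's leaf is at depth 4, giving a 4-bit codeword.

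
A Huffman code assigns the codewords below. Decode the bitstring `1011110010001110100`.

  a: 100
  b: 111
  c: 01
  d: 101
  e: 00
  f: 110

Read left to right; each codeword is recognised as soon as it completes (prefix code):
  101→d | 111→b | 00→e | 100→a | 01→c | 110→f | 100→a
Decoded message: dbeacfa

dbeacfa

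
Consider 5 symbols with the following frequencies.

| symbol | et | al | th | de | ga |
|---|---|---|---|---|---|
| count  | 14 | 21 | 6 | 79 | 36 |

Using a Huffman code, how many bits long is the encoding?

294

Build the Huffman tree bottom-up:
th(6) + et(14) → 20
20 + al(21) → 41
ga(36) + 41 → 77
77 + de(79) → 156
Total encoded bits = sum of merged weights = 20 + 41 + 77 + 156 = 294.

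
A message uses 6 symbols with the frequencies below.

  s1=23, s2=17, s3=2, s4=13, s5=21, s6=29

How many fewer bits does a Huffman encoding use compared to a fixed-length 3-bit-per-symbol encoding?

58

Fixed-length: 3 bits × 105 symbols = 315 bits.
Huffman merges:
s3(2) + s4(13) → 15
15 + s2(17) → 32
s5(21) + s1(23) → 44
s6(29) + 32 → 61
44 + 61 → 105
Huffman total = 15 + 32 + 44 + 61 + 105 = 257 bits.
Saving = 315 − 257 = 58 bits.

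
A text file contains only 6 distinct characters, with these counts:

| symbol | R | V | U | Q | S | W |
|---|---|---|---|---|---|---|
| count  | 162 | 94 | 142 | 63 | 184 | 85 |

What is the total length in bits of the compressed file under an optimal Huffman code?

1844

Greedily combine the two least-frequent nodes:
merge Q(63) and W(85): 148
merge V(94) and U(142): 236
merge 148 and R(162): 310
merge S(184) and 236: 420
merge 310 and 420: 730
Total encoded bits = sum of merged weights = 148 + 236 + 310 + 420 + 730 = 1844.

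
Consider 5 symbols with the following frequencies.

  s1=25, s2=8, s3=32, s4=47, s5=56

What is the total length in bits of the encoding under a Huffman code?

369

Merge the two smallest weights repeatedly:
s2(8) + s1(25) → 33
s3(32) + 33 → 65
s4(47) + s5(56) → 103
65 + 103 → 168
Each symbol's bit-cost is frequency × depth; summing gives 369 bits (equivalently 33 + 65 + 103 + 168).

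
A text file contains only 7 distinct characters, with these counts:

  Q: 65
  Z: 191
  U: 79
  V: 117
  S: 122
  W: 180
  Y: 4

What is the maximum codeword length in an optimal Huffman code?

Merge the two lowest-weight nodes at each step:
combine Y(4), Q(65) → 69
combine 69, U(79) → 148
combine V(117), S(122) → 239
combine 148, W(180) → 328
combine Z(191), 239 → 430
combine 328, 430 → 758
The rarest symbols sit at the bottom; the longest codeword is 4 bits.

4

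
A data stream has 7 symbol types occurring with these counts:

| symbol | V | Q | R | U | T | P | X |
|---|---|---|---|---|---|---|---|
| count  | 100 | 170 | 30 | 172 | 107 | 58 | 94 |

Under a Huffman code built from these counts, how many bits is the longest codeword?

4

Merge the two lowest-weight nodes at each step:
R(30) + P(58) → 88
88 + X(94) → 182
V(100) + T(107) → 207
Q(170) + U(172) → 342
182 + 207 → 389
342 + 389 → 731
The first pair merged (R, P) ends up deepest, at depth 4.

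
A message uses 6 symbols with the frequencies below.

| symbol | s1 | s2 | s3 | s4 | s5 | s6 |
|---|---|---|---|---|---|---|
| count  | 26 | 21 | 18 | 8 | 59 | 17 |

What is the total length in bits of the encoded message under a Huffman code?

Build the Huffman tree bottom-up:
merge s4(8) and s6(17): 25
merge s3(18) and s2(21): 39
merge 25 and s1(26): 51
merge 39 and 51: 90
merge s5(59) and 90: 149
Total encoded bits = sum of merged weights = 25 + 39 + 51 + 90 + 149 = 354.

354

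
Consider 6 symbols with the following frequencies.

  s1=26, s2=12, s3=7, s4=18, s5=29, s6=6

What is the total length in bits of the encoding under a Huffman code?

234

Greedily combine the two least-frequent nodes:
merge s6(6) and s3(7): 13
merge s2(12) and 13: 25
merge s4(18) and 25: 43
merge s1(26) and s5(29): 55
merge 43 and 55: 98
The encoded length is the sum of every internal node's weight: 13 + 25 + 43 + 55 + 98 = 234 bits.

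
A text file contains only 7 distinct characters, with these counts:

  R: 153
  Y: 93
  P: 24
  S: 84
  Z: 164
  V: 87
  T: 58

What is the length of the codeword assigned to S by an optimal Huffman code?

Build the tree from the bottom:
merge P(24) and T(58): 82
merge 82 and S(84): 166
merge V(87) and Y(93): 180
merge R(153) and Z(164): 317
merge 166 and 180: 346
merge 317 and 346: 663
S sits 3 levels below the root, so its codeword is 3 bits.

3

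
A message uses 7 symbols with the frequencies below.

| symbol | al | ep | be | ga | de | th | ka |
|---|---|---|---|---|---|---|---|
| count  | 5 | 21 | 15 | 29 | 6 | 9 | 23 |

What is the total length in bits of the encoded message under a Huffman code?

Greedily combine the two least-frequent nodes:
al(5) + de(6) → 11
th(9) + 11 → 20
be(15) + 20 → 35
ep(21) + ka(23) → 44
ga(29) + 35 → 64
44 + 64 → 108
Each symbol's bit-cost is frequency × depth; summing gives 282 bits (equivalently 11 + 20 + 35 + 44 + 64 + 108).

282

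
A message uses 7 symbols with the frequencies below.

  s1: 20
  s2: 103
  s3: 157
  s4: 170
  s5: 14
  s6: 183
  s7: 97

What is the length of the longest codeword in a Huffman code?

5

Merge the two lowest-weight nodes at each step:
s5(14) + s1(20) → 34
34 + s7(97) → 131
s2(103) + 131 → 234
s3(157) + s4(170) → 327
s6(183) + 234 → 417
327 + 417 → 744
Maximum depth reached is 5.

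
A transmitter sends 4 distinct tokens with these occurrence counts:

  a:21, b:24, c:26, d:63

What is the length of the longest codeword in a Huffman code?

Merge the two lowest-weight nodes at each step:
combine a(21), b(24) → 45
combine c(26), 45 → 71
combine d(63), 71 → 134
The rarest symbols sit at the bottom; the longest codeword is 3 bits.

3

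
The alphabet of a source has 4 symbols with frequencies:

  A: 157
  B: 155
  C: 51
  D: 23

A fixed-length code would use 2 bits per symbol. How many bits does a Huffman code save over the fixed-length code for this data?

83

Fixed-length: 2 bits × 386 symbols = 772 bits.
Huffman merges:
D(23) + C(51) → 74
74 + B(155) → 229
A(157) + 229 → 386
Huffman total = 74 + 229 + 386 = 689 bits.
Saving = 772 − 689 = 83 bits.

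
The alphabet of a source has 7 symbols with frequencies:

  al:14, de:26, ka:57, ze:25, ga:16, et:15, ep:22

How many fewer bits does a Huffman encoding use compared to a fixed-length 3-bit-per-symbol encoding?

Fixed-length: 3 bits × 175 symbols = 525 bits.
Huffman merges:
al(14) + et(15) → 29
ga(16) + ep(22) → 38
ze(25) + de(26) → 51
29 + 38 → 67
51 + ka(57) → 108
67 + 108 → 175
Huffman total = 29 + 38 + 51 + 67 + 108 + 175 = 468 bits.
Saving = 525 − 468 = 57 bits.

57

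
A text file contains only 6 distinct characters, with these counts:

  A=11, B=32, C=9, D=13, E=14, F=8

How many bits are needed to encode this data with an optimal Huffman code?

214

Greedily combine the two least-frequent nodes:
combine F(8), C(9) → 17
combine A(11), D(13) → 24
combine E(14), 17 → 31
combine 24, 31 → 55
combine B(32), 55 → 87
Total encoded bits = sum of merged weights = 17 + 24 + 31 + 55 + 87 = 214.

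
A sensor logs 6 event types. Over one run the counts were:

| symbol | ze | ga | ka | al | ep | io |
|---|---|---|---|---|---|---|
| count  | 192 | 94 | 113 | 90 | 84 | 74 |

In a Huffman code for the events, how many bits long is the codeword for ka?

2

Huffman merges, smallest pair first:
combine io(74), ep(84) → 158
combine al(90), ga(94) → 184
combine ka(113), 158 → 271
combine 184, ze(192) → 376
combine 271, 376 → 647
ka sits 2 levels below the root, so its codeword is 2 bits.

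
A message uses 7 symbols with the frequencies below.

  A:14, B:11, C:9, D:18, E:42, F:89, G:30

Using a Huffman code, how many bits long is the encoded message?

513

Merge the two smallest weights repeatedly:
merge C(9) and B(11): 20
merge A(14) and D(18): 32
merge 20 and G(30): 50
merge 32 and E(42): 74
merge 50 and 74: 124
merge F(89) and 124: 213
Each symbol's bit-cost is frequency × depth; summing gives 513 bits (equivalently 20 + 32 + 50 + 74 + 124 + 213).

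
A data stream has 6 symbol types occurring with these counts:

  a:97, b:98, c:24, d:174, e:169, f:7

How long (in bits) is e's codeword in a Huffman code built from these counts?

Build the tree from the bottom:
combine f(7), c(24) → 31
combine 31, a(97) → 128
combine b(98), 128 → 226
combine e(169), d(174) → 343
combine 226, 343 → 569
The subtree containing e is merged 2 times, so code length = 2.

2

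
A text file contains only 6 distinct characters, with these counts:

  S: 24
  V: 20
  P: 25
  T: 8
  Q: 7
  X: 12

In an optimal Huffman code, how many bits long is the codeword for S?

Build the tree from the bottom:
merge Q(7) and T(8): 15
merge X(12) and 15: 27
merge V(20) and S(24): 44
merge P(25) and 27: 52
merge 44 and 52: 96
The subtree containing S is merged 2 times, so code length = 2.

2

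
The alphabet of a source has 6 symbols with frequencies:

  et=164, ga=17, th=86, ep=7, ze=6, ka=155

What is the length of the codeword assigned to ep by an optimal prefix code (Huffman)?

Build the tree from the bottom:
ze(6) + ep(7) → 13
13 + ga(17) → 30
30 + th(86) → 116
116 + ka(155) → 271
et(164) + 271 → 435
The subtree containing ep is merged 5 times, so code length = 5.

5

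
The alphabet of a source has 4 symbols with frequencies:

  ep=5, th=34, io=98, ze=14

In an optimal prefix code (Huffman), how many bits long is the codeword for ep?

3

Huffman merges, smallest pair first:
merge ep(5) and ze(14): 19
merge 19 and th(34): 53
merge 53 and io(98): 151
The subtree containing ep is merged 3 times, so code length = 3.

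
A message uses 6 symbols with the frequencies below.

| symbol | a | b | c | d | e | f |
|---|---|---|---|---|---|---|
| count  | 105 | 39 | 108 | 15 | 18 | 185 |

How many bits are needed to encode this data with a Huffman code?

1037

Greedily combine the two least-frequent nodes:
merge d(15) and e(18): 33
merge 33 and b(39): 72
merge 72 and a(105): 177
merge c(108) and 177: 285
merge f(185) and 285: 470
The encoded length is the sum of every internal node's weight: 33 + 72 + 177 + 285 + 470 = 1037 bits.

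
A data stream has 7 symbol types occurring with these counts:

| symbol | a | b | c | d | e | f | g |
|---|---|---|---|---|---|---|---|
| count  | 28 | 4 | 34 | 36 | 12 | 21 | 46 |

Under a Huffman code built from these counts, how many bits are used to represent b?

Build the tree from the bottom:
b(4) + e(12) → 16
16 + f(21) → 37
a(28) + c(34) → 62
d(36) + 37 → 73
g(46) + 62 → 108
73 + 108 → 181
The subtree containing b is merged 4 times, so code length = 4.

4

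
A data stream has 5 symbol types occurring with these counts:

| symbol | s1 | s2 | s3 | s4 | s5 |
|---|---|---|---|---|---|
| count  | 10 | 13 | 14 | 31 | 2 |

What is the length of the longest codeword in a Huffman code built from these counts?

Merge the two lowest-weight nodes at each step:
merge s5(2) and s1(10): 12
merge 12 and s2(13): 25
merge s3(14) and 25: 39
merge s4(31) and 39: 70
The first pair merged (s5, s1) ends up deepest, at depth 4.

4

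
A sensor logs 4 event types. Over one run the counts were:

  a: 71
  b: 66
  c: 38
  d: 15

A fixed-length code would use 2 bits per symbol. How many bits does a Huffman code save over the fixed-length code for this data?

Fixed-length: 2 bits × 190 symbols = 380 bits.
Huffman merges:
merge d(15) and c(38): 53
merge 53 and b(66): 119
merge a(71) and 119: 190
Huffman total = 53 + 119 + 190 = 362 bits.
Saving = 380 − 362 = 18 bits.

18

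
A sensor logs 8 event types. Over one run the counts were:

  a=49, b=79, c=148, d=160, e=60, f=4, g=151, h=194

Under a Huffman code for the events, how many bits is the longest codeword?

5

Merge the two lowest-weight nodes at each step:
f(4) + a(49) → 53
53 + e(60) → 113
b(79) + 113 → 192
c(148) + g(151) → 299
d(160) + 192 → 352
h(194) + 299 → 493
352 + 493 → 845
Maximum depth reached is 5.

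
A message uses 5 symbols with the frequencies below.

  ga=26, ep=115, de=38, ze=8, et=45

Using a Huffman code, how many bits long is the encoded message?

455

Merge the two smallest weights repeatedly:
combine ze(8), ga(26) → 34
combine 34, de(38) → 72
combine et(45), 72 → 117
combine ep(115), 117 → 232
Each symbol's bit-cost is frequency × depth; summing gives 455 bits (equivalently 34 + 72 + 117 + 232).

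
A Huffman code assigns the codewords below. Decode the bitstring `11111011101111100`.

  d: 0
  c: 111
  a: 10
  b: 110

cbcdcbd

Read left to right; each codeword is recognised as soon as it completes (prefix code):
  111→c | 110→b | 111→c | 0→d | 111→c | 110→b | 0→d
Decoded message: cbcdcbd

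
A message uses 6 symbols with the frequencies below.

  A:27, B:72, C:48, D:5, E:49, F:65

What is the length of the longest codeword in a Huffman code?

Merge the two lowest-weight nodes at each step:
D(5) + A(27) → 32
32 + C(48) → 80
E(49) + F(65) → 114
B(72) + 80 → 152
114 + 152 → 266
The rarest symbols sit at the bottom; the longest codeword is 4 bits.

4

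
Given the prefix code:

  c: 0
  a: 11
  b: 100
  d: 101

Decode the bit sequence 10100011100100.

Read left to right; each codeword is recognised as soon as it completes (prefix code):
  101→d | 0→c | 0→c | 0→c | 11→a | 100→b | 100→b
Decoded message: dcccabb

dcccabb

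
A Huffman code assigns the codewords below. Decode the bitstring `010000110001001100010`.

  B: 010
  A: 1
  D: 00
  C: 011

Read left to right; each codeword is recognised as soon as it completes (prefix code):
  010→B | 00→D | 011→C | 00→D | 010→B | 011→C | 00→D | 010→B
Decoded message: BDCDBCDB

BDCDBCDB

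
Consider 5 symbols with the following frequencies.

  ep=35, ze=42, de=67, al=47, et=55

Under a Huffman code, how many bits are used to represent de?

2

Build the tree from the bottom:
combine ep(35), ze(42) → 77
combine al(47), et(55) → 102
combine de(67), 77 → 144
combine 102, 144 → 246
The subtree containing de is merged 2 times, so code length = 2.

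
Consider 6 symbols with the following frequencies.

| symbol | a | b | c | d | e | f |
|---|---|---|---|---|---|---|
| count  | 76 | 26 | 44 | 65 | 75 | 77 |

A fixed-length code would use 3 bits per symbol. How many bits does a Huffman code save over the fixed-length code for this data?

Fixed-length: 3 bits × 363 symbols = 1089 bits.
Huffman merges:
b(26) + c(44) → 70
d(65) + 70 → 135
e(75) + a(76) → 151
f(77) + 135 → 212
151 + 212 → 363
Huffman total = 70 + 135 + 151 + 212 + 363 = 931 bits.
Saving = 1089 − 931 = 158 bits.

158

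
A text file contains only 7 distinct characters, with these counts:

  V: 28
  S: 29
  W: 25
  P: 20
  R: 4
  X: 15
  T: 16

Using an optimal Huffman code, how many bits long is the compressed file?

Greedily combine the two least-frequent nodes:
merge R(4) and X(15): 19
merge T(16) and 19: 35
merge P(20) and W(25): 45
merge V(28) and S(29): 57
merge 35 and 45: 80
merge 57 and 80: 137
Total encoded bits = sum of merged weights = 19 + 35 + 45 + 57 + 80 + 137 = 373.

373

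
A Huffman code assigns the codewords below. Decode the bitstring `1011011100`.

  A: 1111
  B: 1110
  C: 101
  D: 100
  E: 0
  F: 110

CCFE

Read left to right; each codeword is recognised as soon as it completes (prefix code):
  101→C | 101→C | 110→F | 0→E
Decoded message: CCFE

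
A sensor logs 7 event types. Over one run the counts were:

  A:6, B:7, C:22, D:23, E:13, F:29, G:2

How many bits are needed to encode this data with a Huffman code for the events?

Merge the two smallest weights repeatedly:
combine G(2), A(6) → 8
combine B(7), 8 → 15
combine E(13), 15 → 28
combine C(22), D(23) → 45
combine 28, F(29) → 57
combine 45, 57 → 102
The encoded length is the sum of every internal node's weight: 8 + 15 + 28 + 45 + 57 + 102 = 255 bits.

255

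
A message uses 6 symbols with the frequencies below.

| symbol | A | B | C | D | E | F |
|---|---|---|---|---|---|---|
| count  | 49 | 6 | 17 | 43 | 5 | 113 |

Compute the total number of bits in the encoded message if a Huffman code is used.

463

Greedily combine the two least-frequent nodes:
combine E(5), B(6) → 11
combine 11, C(17) → 28
combine 28, D(43) → 71
combine A(49), 71 → 120
combine F(113), 120 → 233
Total encoded bits = sum of merged weights = 11 + 28 + 71 + 120 + 233 = 463.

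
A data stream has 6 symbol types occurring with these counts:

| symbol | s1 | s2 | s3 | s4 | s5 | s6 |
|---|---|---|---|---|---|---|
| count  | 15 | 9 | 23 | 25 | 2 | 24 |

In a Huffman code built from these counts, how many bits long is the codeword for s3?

Repeatedly merge the two smallest:
combine s5(2), s2(9) → 11
combine 11, s1(15) → 26
combine s3(23), s6(24) → 47
combine s4(25), 26 → 51
combine 47, 51 → 98
s3's leaf is at depth 2, giving a 2-bit codeword.

2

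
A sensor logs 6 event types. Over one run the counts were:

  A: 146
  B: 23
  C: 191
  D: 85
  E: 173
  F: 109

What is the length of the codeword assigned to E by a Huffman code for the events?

2

Build the tree from the bottom:
B(23) + D(85) → 108
108 + F(109) → 217
A(146) + E(173) → 319
C(191) + 217 → 408
319 + 408 → 727
The subtree containing E is merged 2 times, so code length = 2.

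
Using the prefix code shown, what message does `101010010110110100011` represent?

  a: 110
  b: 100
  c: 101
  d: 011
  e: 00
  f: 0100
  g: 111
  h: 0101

cfccced

Read left to right; each codeword is recognised as soon as it completes (prefix code):
  101→c | 0100→f | 101→c | 101→c | 101→c | 00→e | 011→d
Decoded message: cfccced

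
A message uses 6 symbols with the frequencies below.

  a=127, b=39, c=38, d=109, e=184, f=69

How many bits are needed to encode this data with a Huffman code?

Greedily combine the two least-frequent nodes:
combine c(38), b(39) → 77
combine f(69), 77 → 146
combine d(109), a(127) → 236
combine 146, e(184) → 330
combine 236, 330 → 566
Total encoded bits = sum of merged weights = 77 + 146 + 236 + 330 + 566 = 1355.

1355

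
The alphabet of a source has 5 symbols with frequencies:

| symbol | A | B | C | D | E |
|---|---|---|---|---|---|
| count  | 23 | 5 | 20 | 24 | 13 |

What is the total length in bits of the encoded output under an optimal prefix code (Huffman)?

Merge the two smallest weights repeatedly:
B(5) + E(13) → 18
18 + C(20) → 38
A(23) + D(24) → 47
38 + 47 → 85
The encoded length is the sum of every internal node's weight: 18 + 38 + 47 + 85 = 188 bits.

188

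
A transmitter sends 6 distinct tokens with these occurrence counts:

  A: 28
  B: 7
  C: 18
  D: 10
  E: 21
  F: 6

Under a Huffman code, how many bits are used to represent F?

4

Repeatedly merge the two smallest:
merge F(6) and B(7): 13
merge D(10) and 13: 23
merge C(18) and E(21): 39
merge 23 and A(28): 51
merge 39 and 51: 90
F sits 4 levels below the root, so its codeword is 4 bits.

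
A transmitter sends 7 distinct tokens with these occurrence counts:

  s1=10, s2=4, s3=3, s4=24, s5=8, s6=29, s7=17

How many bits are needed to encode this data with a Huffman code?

Build the Huffman tree bottom-up:
combine s3(3), s2(4) → 7
combine 7, s5(8) → 15
combine s1(10), 15 → 25
combine s7(17), s4(24) → 41
combine 25, s6(29) → 54
combine 41, 54 → 95
Total encoded bits = sum of merged weights = 7 + 15 + 25 + 41 + 54 + 95 = 237.

237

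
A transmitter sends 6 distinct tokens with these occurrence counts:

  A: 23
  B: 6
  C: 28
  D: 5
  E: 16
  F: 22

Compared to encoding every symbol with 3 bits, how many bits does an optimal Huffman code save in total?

62

Fixed-length: 3 bits × 100 symbols = 300 bits.
Huffman merges:
D(5) + B(6) → 11
11 + E(16) → 27
F(22) + A(23) → 45
27 + C(28) → 55
45 + 55 → 100
Huffman total = 11 + 27 + 45 + 55 + 100 = 238 bits.
Saving = 300 − 238 = 62 bits.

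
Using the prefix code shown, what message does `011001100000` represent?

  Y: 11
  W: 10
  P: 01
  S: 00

PWPWSS

Read left to right; each codeword is recognised as soon as it completes (prefix code):
  01→P | 10→W | 01→P | 10→W | 00→S | 00→S
Decoded message: PWPWSS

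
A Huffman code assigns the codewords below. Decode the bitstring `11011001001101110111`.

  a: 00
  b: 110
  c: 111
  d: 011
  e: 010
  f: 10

bbeddfc

Read left to right; each codeword is recognised as soon as it completes (prefix code):
  110→b | 110→b | 010→e | 011→d | 011→d | 10→f | 111→c
Decoded message: bbeddfc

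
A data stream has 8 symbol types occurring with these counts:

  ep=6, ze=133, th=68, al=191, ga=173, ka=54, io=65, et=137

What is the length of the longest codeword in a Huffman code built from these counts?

5

Merge the two lowest-weight nodes at each step:
combine ep(6), ka(54) → 60
combine 60, io(65) → 125
combine th(68), 125 → 193
combine ze(133), et(137) → 270
combine ga(173), al(191) → 364
combine 193, 270 → 463
combine 364, 463 → 827
The rarest symbols sit at the bottom; the longest codeword is 5 bits.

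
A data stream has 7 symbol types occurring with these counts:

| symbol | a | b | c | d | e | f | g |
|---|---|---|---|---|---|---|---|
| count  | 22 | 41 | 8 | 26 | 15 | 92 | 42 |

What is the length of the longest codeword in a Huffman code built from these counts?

5

Merge the two lowest-weight nodes at each step:
combine c(8), e(15) → 23
combine a(22), 23 → 45
combine d(26), b(41) → 67
combine g(42), 45 → 87
combine 67, 87 → 154
combine f(92), 154 → 246
The rarest symbols sit at the bottom; the longest codeword is 5 bits.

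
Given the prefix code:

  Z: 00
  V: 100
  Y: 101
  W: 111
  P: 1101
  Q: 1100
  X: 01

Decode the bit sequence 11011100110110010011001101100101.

Read left to right; each codeword is recognised as soon as it completes (prefix code):
  1101→P | 1100→Q | 1101→P | 100→V | 100→V | 1100→Q | 1101→P | 100→V | 101→Y
Decoded message: PQPVVQPVY

PQPVVQPVY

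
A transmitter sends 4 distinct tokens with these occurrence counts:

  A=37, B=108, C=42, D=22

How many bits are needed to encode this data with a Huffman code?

369

Build the Huffman tree bottom-up:
D(22) + A(37) → 59
C(42) + 59 → 101
101 + B(108) → 209
The encoded length is the sum of every internal node's weight: 59 + 101 + 209 = 369 bits.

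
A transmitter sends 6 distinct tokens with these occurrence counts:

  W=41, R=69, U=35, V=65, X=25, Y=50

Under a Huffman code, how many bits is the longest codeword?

Merge the two lowest-weight nodes at each step:
combine X(25), U(35) → 60
combine W(41), Y(50) → 91
combine 60, V(65) → 125
combine R(69), 91 → 160
combine 125, 160 → 285
The first pair merged (X, U) ends up deepest, at depth 3.

3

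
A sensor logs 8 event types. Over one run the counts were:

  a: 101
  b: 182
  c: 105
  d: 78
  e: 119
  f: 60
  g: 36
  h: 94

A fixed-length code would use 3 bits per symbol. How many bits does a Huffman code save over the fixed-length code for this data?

86

Fixed-length: 3 bits × 775 symbols = 2325 bits.
Huffman merges:
g(36) + f(60) → 96
d(78) + h(94) → 172
96 + a(101) → 197
c(105) + e(119) → 224
172 + b(182) → 354
197 + 224 → 421
354 + 421 → 775
Huffman total = 96 + 172 + 197 + 224 + 354 + 421 + 775 = 2239 bits.
Saving = 2325 − 2239 = 86 bits.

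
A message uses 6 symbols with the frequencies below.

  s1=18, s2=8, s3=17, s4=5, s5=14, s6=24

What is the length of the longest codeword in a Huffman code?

Merge the two lowest-weight nodes at each step:
merge s4(5) and s2(8): 13
merge 13 and s5(14): 27
merge s3(17) and s1(18): 35
merge s6(24) and 27: 51
merge 35 and 51: 86
Maximum depth reached is 4.

4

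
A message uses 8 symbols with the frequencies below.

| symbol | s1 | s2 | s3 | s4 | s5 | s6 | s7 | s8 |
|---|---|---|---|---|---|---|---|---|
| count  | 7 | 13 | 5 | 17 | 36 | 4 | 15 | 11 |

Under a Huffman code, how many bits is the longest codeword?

5

Merge the two lowest-weight nodes at each step:
merge s6(4) and s3(5): 9
merge s1(7) and 9: 16
merge s8(11) and s2(13): 24
merge s7(15) and 16: 31
merge s4(17) and 24: 41
merge 31 and s5(36): 67
merge 41 and 67: 108
The first pair merged (s6, s3) ends up deepest, at depth 5.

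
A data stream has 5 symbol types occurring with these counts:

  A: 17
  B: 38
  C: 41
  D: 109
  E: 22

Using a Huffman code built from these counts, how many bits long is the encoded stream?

461

Build the Huffman tree bottom-up:
merge A(17) and E(22): 39
merge B(38) and 39: 77
merge C(41) and 77: 118
merge D(109) and 118: 227
Each symbol's bit-cost is frequency × depth; summing gives 461 bits (equivalently 39 + 77 + 118 + 227).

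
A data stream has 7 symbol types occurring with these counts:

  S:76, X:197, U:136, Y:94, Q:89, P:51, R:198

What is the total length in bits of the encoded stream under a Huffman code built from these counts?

Merge the two smallest weights repeatedly:
P(51) + S(76) → 127
Q(89) + Y(94) → 183
127 + U(136) → 263
183 + X(197) → 380
R(198) + 263 → 461
380 + 461 → 841
Total encoded bits = sum of merged weights = 127 + 183 + 263 + 380 + 461 + 841 = 2255.

2255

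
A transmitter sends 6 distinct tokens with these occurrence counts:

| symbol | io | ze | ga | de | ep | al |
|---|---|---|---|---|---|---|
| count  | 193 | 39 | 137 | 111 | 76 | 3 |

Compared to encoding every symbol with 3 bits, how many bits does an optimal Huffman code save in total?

399

Fixed-length: 3 bits × 559 symbols = 1677 bits.
Huffman merges:
al(3) + ze(39) → 42
42 + ep(76) → 118
de(111) + 118 → 229
ga(137) + io(193) → 330
229 + 330 → 559
Huffman total = 42 + 118 + 229 + 330 + 559 = 1278 bits.
Saving = 1677 − 1278 = 399 bits.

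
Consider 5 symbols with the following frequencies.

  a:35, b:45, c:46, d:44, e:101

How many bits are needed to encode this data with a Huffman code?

Build the Huffman tree bottom-up:
combine a(35), d(44) → 79
combine b(45), c(46) → 91
combine 79, 91 → 170
combine e(101), 170 → 271
The encoded length is the sum of every internal node's weight: 79 + 91 + 170 + 271 = 611 bits.

611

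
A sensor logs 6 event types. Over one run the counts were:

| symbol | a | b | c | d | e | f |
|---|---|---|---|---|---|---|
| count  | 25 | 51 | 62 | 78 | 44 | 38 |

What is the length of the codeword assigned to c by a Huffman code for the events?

Build the tree from the bottom:
a(25) + f(38) → 63
e(44) + b(51) → 95
c(62) + 63 → 125
d(78) + 95 → 173
125 + 173 → 298
c's leaf is at depth 2, giving a 2-bit codeword.

2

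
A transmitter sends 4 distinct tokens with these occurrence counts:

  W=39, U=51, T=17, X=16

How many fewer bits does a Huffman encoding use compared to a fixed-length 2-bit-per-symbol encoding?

18

Fixed-length: 2 bits × 123 symbols = 246 bits.
Huffman merges:
merge X(16) and T(17): 33
merge 33 and W(39): 72
merge U(51) and 72: 123
Huffman total = 33 + 72 + 123 = 228 bits.
Saving = 246 − 228 = 18 bits.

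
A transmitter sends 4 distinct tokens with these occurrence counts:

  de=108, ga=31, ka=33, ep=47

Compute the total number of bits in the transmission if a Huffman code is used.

Merge the two smallest weights repeatedly:
ga(31) + ka(33) → 64
ep(47) + 64 → 111
de(108) + 111 → 219
The encoded length is the sum of every internal node's weight: 64 + 111 + 219 = 394 bits.

394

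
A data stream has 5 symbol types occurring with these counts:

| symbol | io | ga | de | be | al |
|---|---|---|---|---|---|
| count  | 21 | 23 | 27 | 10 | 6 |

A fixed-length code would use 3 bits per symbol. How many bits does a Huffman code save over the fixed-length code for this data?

71

Fixed-length: 3 bits × 87 symbols = 261 bits.
Huffman merges:
combine al(6), be(10) → 16
combine 16, io(21) → 37
combine ga(23), de(27) → 50
combine 37, 50 → 87
Huffman total = 16 + 37 + 50 + 87 = 190 bits.
Saving = 261 − 190 = 71 bits.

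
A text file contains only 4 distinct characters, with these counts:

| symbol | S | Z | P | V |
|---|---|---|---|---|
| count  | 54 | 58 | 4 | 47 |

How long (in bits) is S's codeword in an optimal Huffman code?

2

Build the tree from the bottom:
merge P(4) and V(47): 51
merge 51 and S(54): 105
merge Z(58) and 105: 163
S's leaf is at depth 2, giving a 2-bit codeword.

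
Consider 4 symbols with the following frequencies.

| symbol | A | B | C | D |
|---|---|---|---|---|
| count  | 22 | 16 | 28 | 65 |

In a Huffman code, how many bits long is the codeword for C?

Huffman merges, smallest pair first:
B(16) + A(22) → 38
C(28) + 38 → 66
D(65) + 66 → 131
The subtree containing C is merged 2 times, so code length = 2.

2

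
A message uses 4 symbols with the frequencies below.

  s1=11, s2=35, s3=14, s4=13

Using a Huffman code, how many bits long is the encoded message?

135

Build the Huffman tree bottom-up:
combine s1(11), s4(13) → 24
combine s3(14), 24 → 38
combine s2(35), 38 → 73
Total encoded bits = sum of merged weights = 24 + 38 + 73 = 135.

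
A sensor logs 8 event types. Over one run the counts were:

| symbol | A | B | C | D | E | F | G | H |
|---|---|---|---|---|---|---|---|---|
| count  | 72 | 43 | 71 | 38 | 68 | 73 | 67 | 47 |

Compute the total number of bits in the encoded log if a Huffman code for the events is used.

Build the Huffman tree bottom-up:
D(38) + B(43) → 81
H(47) + G(67) → 114
E(68) + C(71) → 139
A(72) + F(73) → 145
81 + 114 → 195
139 + 145 → 284
195 + 284 → 479
Each symbol's bit-cost is frequency × depth; summing gives 1437 bits (equivalently 81 + 114 + 139 + 145 + 195 + 284 + 479).

1437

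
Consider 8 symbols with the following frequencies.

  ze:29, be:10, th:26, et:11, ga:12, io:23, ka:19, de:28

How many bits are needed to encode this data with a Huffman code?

Merge the two smallest weights repeatedly:
merge be(10) and et(11): 21
merge ga(12) and ka(19): 31
merge 21 and io(23): 44
merge th(26) and de(28): 54
merge ze(29) and 31: 60
merge 44 and 54: 98
merge 60 and 98: 158
Each symbol's bit-cost is frequency × depth; summing gives 466 bits (equivalently 21 + 31 + 44 + 54 + 60 + 98 + 158).

466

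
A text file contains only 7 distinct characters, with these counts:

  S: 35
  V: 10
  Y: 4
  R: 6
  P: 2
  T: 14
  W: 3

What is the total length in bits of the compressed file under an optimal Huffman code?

Build the Huffman tree bottom-up:
merge P(2) and W(3): 5
merge Y(4) and 5: 9
merge R(6) and 9: 15
merge V(10) and T(14): 24
merge 15 and 24: 39
merge S(35) and 39: 74
Total encoded bits = sum of merged weights = 5 + 9 + 15 + 24 + 39 + 74 = 166.

166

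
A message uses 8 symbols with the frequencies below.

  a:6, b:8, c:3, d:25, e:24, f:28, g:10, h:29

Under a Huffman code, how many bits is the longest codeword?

Merge the two lowest-weight nodes at each step:
merge c(3) and a(6): 9
merge b(8) and 9: 17
merge g(10) and 17: 27
merge e(24) and d(25): 49
merge 27 and f(28): 55
merge h(29) and 49: 78
merge 55 and 78: 133
The first pair merged (c, a) ends up deepest, at depth 5.

5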